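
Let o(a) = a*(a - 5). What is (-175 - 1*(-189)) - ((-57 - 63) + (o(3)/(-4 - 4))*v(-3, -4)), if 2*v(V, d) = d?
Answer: 271/2 ≈ 135.50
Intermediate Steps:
v(V, d) = d/2
o(a) = a*(-5 + a)
(-175 - 1*(-189)) - ((-57 - 63) + (o(3)/(-4 - 4))*v(-3, -4)) = (-175 - 1*(-189)) - ((-57 - 63) + ((3*(-5 + 3))/(-4 - 4))*((½)*(-4))) = (-175 + 189) - (-120 + ((3*(-2))/(-8))*(-2)) = 14 - (-120 - 6*(-⅛)*(-2)) = 14 - (-120 + (¾)*(-2)) = 14 - (-120 - 3/2) = 14 - 1*(-243/2) = 14 + 243/2 = 271/2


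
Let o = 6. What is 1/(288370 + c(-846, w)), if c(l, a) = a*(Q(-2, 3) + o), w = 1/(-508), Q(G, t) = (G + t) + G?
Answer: 508/146491955 ≈ 3.4678e-6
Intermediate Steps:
Q(G, t) = t + 2*G
w = -1/508 ≈ -0.0019685
c(l, a) = 5*a (c(l, a) = a*((3 + 2*(-2)) + 6) = a*((3 - 4) + 6) = a*(-1 + 6) = a*5 = 5*a)
1/(288370 + c(-846, w)) = 1/(288370 + 5*(-1/508)) = 1/(288370 - 5/508) = 1/(146491955/508) = 508/146491955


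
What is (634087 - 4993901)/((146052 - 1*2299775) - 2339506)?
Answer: 4359814/4493229 ≈ 0.97031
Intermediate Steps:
(634087 - 4993901)/((146052 - 1*2299775) - 2339506) = -4359814/((146052 - 2299775) - 2339506) = -4359814/(-2153723 - 2339506) = -4359814/(-4493229) = -4359814*(-1/4493229) = 4359814/4493229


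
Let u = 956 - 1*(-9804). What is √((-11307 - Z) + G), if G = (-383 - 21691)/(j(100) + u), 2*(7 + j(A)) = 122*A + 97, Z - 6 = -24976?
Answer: √15610436364523/33803 ≈ 116.88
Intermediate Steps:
Z = -24970 (Z = 6 - 24976 = -24970)
u = 10760 (u = 956 + 9804 = 10760)
j(A) = 83/2 + 61*A (j(A) = -7 + (122*A + 97)/2 = -7 + (97 + 122*A)/2 = -7 + (97/2 + 61*A) = 83/2 + 61*A)
G = -44148/33803 (G = (-383 - 21691)/((83/2 + 61*100) + 10760) = -22074/((83/2 + 6100) + 10760) = -22074/(12283/2 + 10760) = -22074/33803/2 = -22074*2/33803 = -44148/33803 ≈ -1.3060)
√((-11307 - Z) + G) = √((-11307 - 1*(-24970)) - 44148/33803) = √((-11307 + 24970) - 44148/33803) = √(13663 - 44148/33803) = √(461806241/33803) = √15610436364523/33803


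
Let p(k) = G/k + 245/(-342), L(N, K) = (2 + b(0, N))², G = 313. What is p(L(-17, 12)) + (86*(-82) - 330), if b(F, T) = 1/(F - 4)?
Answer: -122006825/16758 ≈ -7280.5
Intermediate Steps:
b(F, T) = 1/(-4 + F)
L(N, K) = 49/16 (L(N, K) = (2 + 1/(-4 + 0))² = (2 + 1/(-4))² = (2 - ¼)² = (7/4)² = 49/16)
p(k) = -245/342 + 313/k (p(k) = 313/k + 245/(-342) = 313/k + 245*(-1/342) = 313/k - 245/342 = -245/342 + 313/k)
p(L(-17, 12)) + (86*(-82) - 330) = (-245/342 + 313/(49/16)) + (86*(-82) - 330) = (-245/342 + 313*(16/49)) + (-7052 - 330) = (-245/342 + 5008/49) - 7382 = 1700731/16758 - 7382 = -122006825/16758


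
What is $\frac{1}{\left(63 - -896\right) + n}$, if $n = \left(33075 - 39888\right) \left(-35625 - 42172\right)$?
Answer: $\frac{1}{530031920} \approx 1.8867 \cdot 10^{-9}$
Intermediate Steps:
$n = 530030961$ ($n = \left(-6813\right) \left(-77797\right) = 530030961$)
$\frac{1}{\left(63 - -896\right) + n} = \frac{1}{\left(63 - -896\right) + 530030961} = \frac{1}{\left(63 + 896\right) + 530030961} = \frac{1}{959 + 530030961} = \frac{1}{530031920}$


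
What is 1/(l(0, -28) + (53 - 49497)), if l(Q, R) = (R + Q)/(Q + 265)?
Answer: -265/13102688 ≈ -2.0225e-5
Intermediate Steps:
l(Q, R) = (Q + R)/(265 + Q)
1/(l(0, -28) + (53 - 49497)) = 1/((0 - 28)/(265 + 0) + (53 - 49497)) = 1/(-28/265 - 49444) = 1/(-13102688/265) = -265/13102688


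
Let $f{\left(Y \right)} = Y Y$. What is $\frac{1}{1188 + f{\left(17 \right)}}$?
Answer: $\frac{1}{1477} \approx 0.00067705$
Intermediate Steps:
$f{\left(Y \right)} = Y^{2}$
$\frac{1}{1188 + f{\left(17 \right)}} = \frac{1}{1188 + 17^{2}} = \frac{1}{1188 + 289} = \frac{1}{1477}$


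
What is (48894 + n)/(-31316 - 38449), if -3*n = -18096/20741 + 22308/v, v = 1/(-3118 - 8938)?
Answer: -1860411912742/1446995865 ≈ -1285.7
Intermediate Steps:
v = -1/12056 (v = 1/(-12056) = -1/12056 ≈ -8.2946e-5)
n = 1859397802288/20741 (n = -(-18096/20741 + 22308/(-1/12056))/3 = -(-18096*1/20741 + 22308*(-12056))/3 = -(-18096/20741 - 268945248)/3 = -⅓*(-5578193406864/20741) = 1859397802288/20741 ≈ 8.9648e+7)
(48894 + n)/(-31316 - 38449) = (48894 + 1859397802288/20741)/(-31316 - 38449) = (1860411912742/20741)/(-69765) = (1860411912742/20741)*(-1/69765) = -1860411912742/1446995865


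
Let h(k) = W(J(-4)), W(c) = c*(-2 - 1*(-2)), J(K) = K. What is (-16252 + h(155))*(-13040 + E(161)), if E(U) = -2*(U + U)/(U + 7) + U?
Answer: 628115422/3 ≈ 2.0937e+8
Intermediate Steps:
W(c) = 0 (W(c) = c*(-2 + 2) = c*0 = 0)
h(k) = 0
E(U) = U - 4*U/(7 + U) (E(U) = -2*2*U/(7 + U) + U = -4*U/(7 + U) + U = U - 4*U/(7 + U))
(-16252 + h(155))*(-13040 + E(161)) = (-16252 + 0)*(-13040 + 161*(3 + 161)/(7 + 161)) = -16252*(-13040 + 161*164/168) = -16252*(-13040 + 161*(1/168)*164) = -16252*(-13040 + 943/6) = -16252*(-77297/6) = 628115422/3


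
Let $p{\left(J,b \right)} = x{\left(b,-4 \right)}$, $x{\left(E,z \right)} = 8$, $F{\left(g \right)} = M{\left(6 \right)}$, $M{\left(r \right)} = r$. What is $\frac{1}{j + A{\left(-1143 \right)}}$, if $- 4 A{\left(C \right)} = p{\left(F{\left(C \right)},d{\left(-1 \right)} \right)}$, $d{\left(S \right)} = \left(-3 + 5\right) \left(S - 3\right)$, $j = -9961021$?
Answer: $- \frac{1}{9961023} \approx -1.0039 \cdot 10^{-7}$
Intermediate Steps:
$F{\left(g \right)} = 6$
$d{\left(S \right)} = -6 + 2 S$ ($d{\left(S \right)} = 2 \left(-3 + S\right) = -6 + 2 S$)
$p{\left(J,b \right)} = 8$
$A{\left(C \right)} = -2$ ($A{\left(C \right)} = \left(- \frac{1}{4}\right) 8 = -2$)
$\frac{1}{j + A{\left(-1143 \right)}} = \frac{1}{-9961021 - 2} = \frac{1}{-9961023} = - \frac{1}{9961023}$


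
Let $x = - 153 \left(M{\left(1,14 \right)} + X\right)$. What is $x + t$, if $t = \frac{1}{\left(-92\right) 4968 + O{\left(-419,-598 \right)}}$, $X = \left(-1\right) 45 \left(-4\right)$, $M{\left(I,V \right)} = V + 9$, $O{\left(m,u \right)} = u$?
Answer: $- \frac{14214275587}{457654} \approx -31059.0$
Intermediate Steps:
$M{\left(I,V \right)} = 9 + V$
$X = 180$ ($X = \left(-45\right) \left(-4\right) = 180$)
$x = -31059$ ($x = - 153 \left(\left(9 + 14\right) + 180\right) = - 153 \left(23 + 180\right) = \left(-153\right) 203 = -31059$)
$t = - \frac{1}{457654}$ ($t = \frac{1}{\left(-92\right) 4968 - 598} = \frac{1}{-457056 - 598} = \frac{1}{-457654} = - \frac{1}{457654} \approx -2.1851 \cdot 10^{-6}$)
$x + t = -31059 - \frac{1}{457654} = - \frac{14214275587}{457654}$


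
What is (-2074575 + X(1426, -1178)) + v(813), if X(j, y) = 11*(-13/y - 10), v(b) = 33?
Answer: -2443939913/1178 ≈ -2.0747e+6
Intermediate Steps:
X(j, y) = -110 - 143/y (X(j, y) = 11*(-10 - 13/y) = -110 - 143/y)
(-2074575 + X(1426, -1178)) + v(813) = (-2074575 + (-110 - 143/(-1178))) + 33 = (-2074575 + (-110 - 143*(-1/1178))) + 33 = (-2074575 + (-110 + 143/1178)) + 33 = (-2074575 - 129437/1178) + 33 = -2443978787/1178 + 33 = -2443939913/1178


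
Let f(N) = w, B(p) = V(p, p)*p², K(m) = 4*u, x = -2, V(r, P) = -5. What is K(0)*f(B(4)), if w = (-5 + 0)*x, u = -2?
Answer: -80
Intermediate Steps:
K(m) = -8 (K(m) = 4*(-2) = -8)
B(p) = -5*p²
w = 10 (w = (-5 + 0)*(-2) = -5*(-2) = 10)
f(N) = 10
K(0)*f(B(4)) = -8*10 = -80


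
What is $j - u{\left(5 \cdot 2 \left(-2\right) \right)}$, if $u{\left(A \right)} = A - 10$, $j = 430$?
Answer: $460$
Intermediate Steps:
$u{\left(A \right)} = -10 + A$ ($u{\left(A \right)} = A - 10 = -10 + A$)
$j - u{\left(5 \cdot 2 \left(-2\right) \right)} = 430 - \left(-10 + 5 \cdot 2 \left(-2\right)\right) = 430 - \left(-10 + 10 \left(-2\right)\right) = 430 - \left(-10 - 20\right) = 430 - -30 = 430 + 30 = 460$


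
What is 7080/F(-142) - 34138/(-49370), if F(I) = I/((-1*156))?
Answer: 13633256299/1752635 ≈ 7778.7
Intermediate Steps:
F(I) = -I/156 (F(I) = I/(-156) = I*(-1/156) = -I/156)
7080/F(-142) - 34138/(-49370) = 7080/((-1/156*(-142))) - 34138/(-49370) = 7080/(71/78) - 34138*(-1/49370) = 7080*(78/71) + 17069/24685 = 552240/71 + 17069/24685 = 13633256299/1752635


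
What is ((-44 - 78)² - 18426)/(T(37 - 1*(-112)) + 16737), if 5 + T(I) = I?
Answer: -3542/16881 ≈ -0.20982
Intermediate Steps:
T(I) = -5 + I
((-44 - 78)² - 18426)/(T(37 - 1*(-112)) + 16737) = ((-44 - 78)² - 18426)/((-5 + (37 - 1*(-112))) + 16737) = ((-122)² - 18426)/((-5 + (37 + 112)) + 16737) = (14884 - 18426)/((-5 + 149) + 16737) = -3542/(144 + 16737) = -3542/16881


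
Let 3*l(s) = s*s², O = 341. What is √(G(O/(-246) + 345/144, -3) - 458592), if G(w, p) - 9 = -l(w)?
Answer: I*√429930909763307411/968256 ≈ 677.19*I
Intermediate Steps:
l(s) = s³/3 (l(s) = (s*s²)/3 = s³/3)
G(w, p) = 9 - w³/3
√(G(O/(-246) + 345/144, -3) - 458592) = √((9 - (341/(-246) + 345/144)³/3) - 458592) = √((9 - (341*(-1/246) + 345*(1/144))³/3) - 458592) = √((9 - (-341/246 + 115/48)³/3) - 458592) = √((9 - (1987/1968)³/3) - 458592) = √((9 - ⅓*7845011803/7622111232) - 458592) = √((9 - 7845011803/22866333696) - 458592) = √(197951991461/22866333696 - 458592) = √(-10486119750324571/22866333696) = I*√429930909763307411/968256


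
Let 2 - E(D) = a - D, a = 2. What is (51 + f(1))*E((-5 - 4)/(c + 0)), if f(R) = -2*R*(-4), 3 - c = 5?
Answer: 531/2 ≈ 265.50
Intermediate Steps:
c = -2 (c = 3 - 1*5 = 3 - 5 = -2)
f(R) = 8*R
E(D) = D (E(D) = 2 - (2 - D) = 2 + (-2 + D) = D)
(51 + f(1))*E((-5 - 4)/(c + 0)) = (51 + 8*1)*((-5 - 4)/(-2 + 0)) = (51 + 8)*(-9/(-2)) = 59*(-9*(-1/2)) = 59*(9/2) = 531/2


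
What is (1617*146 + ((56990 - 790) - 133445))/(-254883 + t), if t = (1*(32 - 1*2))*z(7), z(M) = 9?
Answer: -158837/254613 ≈ -0.62384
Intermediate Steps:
t = 270 (t = (1*(32 - 1*2))*9 = (1*(32 - 2))*9 = (1*30)*9 = 30*9 = 270)
(1617*146 + ((56990 - 790) - 133445))/(-254883 + t) = (1617*146 + ((56990 - 790) - 133445))/(-254883 + 270) = (236082 + (56200 - 133445))/(-254613) = (236082 - 77245)*(-1/254613) = 158837*(-1/254613) = -158837/254613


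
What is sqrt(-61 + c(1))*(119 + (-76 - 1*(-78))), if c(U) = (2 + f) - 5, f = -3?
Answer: 121*I*sqrt(67) ≈ 990.43*I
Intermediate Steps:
c(U) = -6 (c(U) = (2 - 3) - 5 = -1 - 5 = -6)
sqrt(-61 + c(1))*(119 + (-76 - 1*(-78))) = sqrt(-61 - 6)*(119 + (-76 - 1*(-78))) = sqrt(-67)*(119 + (-76 + 78)) = (I*sqrt(67))*(119 + 2) = (I*sqrt(67))*121 = 121*I*sqrt(67)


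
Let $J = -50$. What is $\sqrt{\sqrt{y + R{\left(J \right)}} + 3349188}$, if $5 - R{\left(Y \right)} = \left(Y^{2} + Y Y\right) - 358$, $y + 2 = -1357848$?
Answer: $\sqrt{3349188 + i \sqrt{1362487}} \approx 1830.1 + 0.319 i$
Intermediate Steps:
$y = -1357850$ ($y = -2 - 1357848 = -1357850$)
$R{\left(Y \right)} = 363 - 2 Y^{2}$ ($R{\left(Y \right)} = 5 - \left(\left(Y^{2} + Y Y\right) - 358\right) = 5 - \left(\left(Y^{2} + Y^{2}\right) - 358\right) = 5 - \left(2 Y^{2} - 358\right) = 5 - \left(-358 + 2 Y^{2}\right) = 363 - 2 Y^{2}$)
$\sqrt{\sqrt{y + R{\left(J \right)}} + 3349188} = \sqrt{\sqrt{-1357850 + \left(363 - 2 \left(-50\right)^{2}\right)} + 3349188} = \sqrt{\sqrt{-1357850 + \left(363 - 5000\right)} + 3349188} = \sqrt{\sqrt{-1357850 - 4637} + 3349188} = \sqrt{\sqrt{-1362487} + 3349188} = \sqrt{i \sqrt{1362487} + 3349188} = \sqrt{3349188 + i \sqrt{1362487}}$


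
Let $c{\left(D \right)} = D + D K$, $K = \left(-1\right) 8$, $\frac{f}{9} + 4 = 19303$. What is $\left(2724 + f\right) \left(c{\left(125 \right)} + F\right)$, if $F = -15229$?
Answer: $-2840987160$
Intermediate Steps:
$f = 173691$ ($f = -36 + 9 \cdot 19303 = -36 + 173727 = 173691$)
$K = -8$
$c{\left(D \right)} = - 7 D$ ($c{\left(D \right)} = D + D \left(-8\right) = D - 8 D = - 7 D$)
$\left(2724 + f\right) \left(c{\left(125 \right)} + F\right) = \left(2724 + 173691\right) \left(\left(-7\right) 125 - 15229\right) = 176415 \left(-875 - 15229\right) = 176415 \left(-16104\right) = -2840987160$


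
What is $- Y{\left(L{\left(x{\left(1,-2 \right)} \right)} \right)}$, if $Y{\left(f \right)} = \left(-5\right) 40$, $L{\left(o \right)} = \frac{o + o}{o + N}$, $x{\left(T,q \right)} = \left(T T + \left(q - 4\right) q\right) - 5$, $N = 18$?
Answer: $200$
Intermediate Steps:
$x{\left(T,q \right)} = -5 + T^{2} + q \left(-4 + q\right)$ ($x{\left(T,q \right)} = \left(T^{2} + \left(-4 + q\right) q\right) - 5 = \left(T^{2} + q \left(-4 + q\right)\right) - 5 = -5 + T^{2} + q \left(-4 + q\right)$)
$L{\left(o \right)} = \frac{2 o}{18 + o}$ ($L{\left(o \right)} = \frac{o + o}{o + 18} = \frac{2 o}{18 + o}$)
$Y{\left(f \right)} = -200$
$- Y{\left(L{\left(x{\left(1,-2 \right)} \right)} \right)} = \left(-1\right) \left(-200\right) = 200$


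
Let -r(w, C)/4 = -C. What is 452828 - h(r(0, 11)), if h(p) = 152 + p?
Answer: 452632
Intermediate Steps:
r(w, C) = 4*C (r(w, C) = -(-4)*C = 4*C)
452828 - h(r(0, 11)) = 452828 - (152 + 4*11) = 452828 - (152 + 44) = 452828 - 1*196 = 452828 - 196 = 452632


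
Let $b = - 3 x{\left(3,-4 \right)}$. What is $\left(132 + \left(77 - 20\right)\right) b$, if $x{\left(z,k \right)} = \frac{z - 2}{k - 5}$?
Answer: $63$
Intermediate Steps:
$x{\left(z,k \right)} = \frac{-2 + z}{-5 + k}$
$b = \frac{1}{3}$ ($b = - 3 \frac{-2 + 3}{-5 - 4} = - 3 \frac{1}{-9} \cdot 1 = - 3 \left(\left(- \frac{1}{9}\right) 1\right) = \left(-3\right) \left(- \frac{1}{9}\right) = \frac{1}{3} \approx 0.33333$)
$\left(132 + \left(77 - 20\right)\right) b = \left(132 + \left(77 - 20\right)\right) \frac{1}{3} = \left(132 + 57\right) \frac{1}{3} = 189 \cdot \frac{1}{3} = 63$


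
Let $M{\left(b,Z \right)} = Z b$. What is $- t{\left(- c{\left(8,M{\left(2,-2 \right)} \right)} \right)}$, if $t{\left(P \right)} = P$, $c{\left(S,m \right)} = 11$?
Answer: $11$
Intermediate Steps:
$- t{\left(- c{\left(8,M{\left(2,-2 \right)} \right)} \right)} = - \left(-1\right) 11 = \left(-1\right) \left(-11\right) = 11$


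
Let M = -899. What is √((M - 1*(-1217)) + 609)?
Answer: 3*√103 ≈ 30.447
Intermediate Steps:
√((M - 1*(-1217)) + 609) = √((-899 - 1*(-1217)) + 609) = √((-899 + 1217) + 609) = √(318 + 609) = √927 = 3*√103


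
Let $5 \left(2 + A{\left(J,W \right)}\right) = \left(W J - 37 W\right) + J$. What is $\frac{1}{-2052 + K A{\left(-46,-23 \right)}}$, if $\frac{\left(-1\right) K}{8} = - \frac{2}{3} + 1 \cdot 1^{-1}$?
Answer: $- \frac{15}{45604} \approx -0.00032892$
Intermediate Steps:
$K = - \frac{8}{3}$ ($K = - 8 \left(- \frac{2}{3} + 1 \cdot 1^{-1}\right) = - 8 \left(\left(-2\right) \frac{1}{3} + 1 \cdot 1\right) = - 8 \left(- \frac{2}{3} + 1\right) = \left(-8\right) \frac{1}{3} = - \frac{8}{3} \approx -2.6667$)
$A{\left(J,W \right)} = -2 - \frac{37 W}{5} + \frac{J}{5} + \frac{J W}{5}$ ($A{\left(J,W \right)} = -2 + \frac{\left(W J - 37 W\right) + J}{5} = -2 + \frac{\left(J W - 37 W\right) + J}{5} = -2 + \frac{\left(- 37 W + J W\right) + J}{5} = -2 + \frac{J - 37 W + J W}{5} = -2 + \left(- \frac{37 W}{5} + \frac{J}{5} + \frac{J W}{5}\right) = -2 - \frac{37 W}{5} + \frac{J}{5} + \frac{J W}{5}$)
$\frac{1}{-2052 + K A{\left(-46,-23 \right)}} = \frac{1}{-2052 - \frac{8 \left(-2 - - \frac{851}{5} + \frac{1}{5} \left(-46\right) + \frac{1}{5} \left(-46\right) \left(-23\right)\right)}{3}} = \frac{1}{-2052 - \frac{8 \left(-2 + \frac{851}{5} - \frac{46}{5} + \frac{1058}{5}\right)}{3}} = \frac{1}{-2052 - \frac{14824}{15}} = \frac{1}{- \frac{45604}{15}} = - \frac{15}{45604}$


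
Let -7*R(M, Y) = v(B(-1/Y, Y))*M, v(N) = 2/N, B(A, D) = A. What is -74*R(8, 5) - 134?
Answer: -6858/7 ≈ -979.71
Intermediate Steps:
R(M, Y) = 2*M*Y/7 (R(M, Y) = -2/((-1/Y))*M/7 = -2*(-Y)*M/7 = -(-2*Y)*M/7 = -(-2)*M*Y/7 = 2*M*Y/7)
-74*R(8, 5) - 134 = -148*8*5/7 - 134 = -74*80/7 - 134 = -5920/7 - 134 = -6858/7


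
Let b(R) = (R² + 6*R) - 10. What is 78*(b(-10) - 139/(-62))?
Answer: 77961/31 ≈ 2514.9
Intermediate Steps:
b(R) = -10 + R² + 6*R
78*(b(-10) - 139/(-62)) = 78*((-10 + (-10)² + 6*(-10)) - 139/(-62)) = 78*((-10 + 100 - 60) - 139*(-1/62)) = 78*(30 + 139/62) = 78*(1999/62) = 77961/31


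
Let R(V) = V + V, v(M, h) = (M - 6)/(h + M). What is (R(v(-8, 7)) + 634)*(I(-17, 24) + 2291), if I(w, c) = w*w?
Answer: 1707960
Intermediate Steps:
I(w, c) = w**2
v(M, h) = (-6 + M)/(M + h)
R(V) = 2*V
(R(v(-8, 7)) + 634)*(I(-17, 24) + 2291) = (2*((-6 - 8)/(-8 + 7)) + 634)*((-17)**2 + 2291) = (2*(-14/(-1)) + 634)*(289 + 2291) = (2*(-1*(-14)) + 634)*2580 = (2*14 + 634)*2580 = (28 + 634)*2580 = 662*2580 = 1707960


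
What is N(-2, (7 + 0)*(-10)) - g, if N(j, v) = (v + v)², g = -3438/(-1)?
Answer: 16162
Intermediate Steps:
g = 3438 (g = -1*(-3438) = 3438)
N(j, v) = 4*v² (N(j, v) = (2*v)² = 4*v²)
N(-2, (7 + 0)*(-10)) - g = 4*((7 + 0)*(-10))² - 1*3438 = 4*(7*(-10))² - 3438 = 4*(-70)² - 3438 = 4*4900 - 3438 = 19600 - 3438 = 16162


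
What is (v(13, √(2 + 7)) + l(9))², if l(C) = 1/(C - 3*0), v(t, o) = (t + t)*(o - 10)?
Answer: 2679769/81 ≈ 33084.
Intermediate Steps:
v(t, o) = 2*t*(-10 + o) (v(t, o) = (2*t)*(-10 + o) = 2*t*(-10 + o))
l(C) = 1/C (l(C) = 1/(C + 0) = 1/C)
(v(13, √(2 + 7)) + l(9))² = (2*13*(-10 + √(2 + 7)) + 1/9)² = (2*13*(-10 + √9) + ⅑)² = (2*13*(-10 + 3) + ⅑)² = (2*13*(-7) + ⅑)² = (-182 + ⅑)² = (-1637/9)² = 2679769/81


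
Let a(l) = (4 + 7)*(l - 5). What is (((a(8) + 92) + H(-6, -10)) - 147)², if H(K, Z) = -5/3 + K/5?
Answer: 139129/225 ≈ 618.35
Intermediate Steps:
a(l) = -55 + 11*l (a(l) = 11*(-5 + l) = -55 + 11*l)
H(K, Z) = -5/3 + K/5 (H(K, Z) = -5*⅓ + K*(⅕) = -5/3 + K/5)
(((a(8) + 92) + H(-6, -10)) - 147)² = ((((-55 + 11*8) + 92) + (-5/3 + (⅕)*(-6))) - 147)² = ((((-55 + 88) + 92) + (-5/3 - 6/5)) - 147)² = (((33 + 92) - 43/15) - 147)² = ((125 - 43/15) - 147)² = (1832/15 - 147)² = (-373/15)² = 139129/225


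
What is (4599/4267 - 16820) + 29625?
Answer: 54643534/4267 ≈ 12806.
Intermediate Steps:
(4599/4267 - 16820) + 29625 = -71766341/4267 + 29625 = 54643534/4267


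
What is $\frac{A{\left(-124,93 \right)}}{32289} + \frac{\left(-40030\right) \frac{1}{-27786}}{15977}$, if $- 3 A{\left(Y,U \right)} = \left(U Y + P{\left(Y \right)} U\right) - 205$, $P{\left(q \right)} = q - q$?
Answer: $\frac{869060873254}{7167139637229} \approx 0.12126$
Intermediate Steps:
$P{\left(q \right)} = 0$
$A{\left(Y,U \right)} = \frac{205}{3} - \frac{U Y}{3}$ ($A{\left(Y,U \right)} = - \frac{\left(U Y + 0 U\right) - 205}{3} = - \frac{\left(U Y + 0\right) - 205}{3} = - \frac{U Y - 205}{3} = - \frac{-205 + U Y}{3} = \frac{205}{3} - \frac{U Y}{3}$)
$\frac{A{\left(-124,93 \right)}}{32289} + \frac{\left(-40030\right) \frac{1}{-27786}}{15977} = \frac{\frac{205}{3} - 31 \left(-124\right)}{32289} + \frac{\left(-40030\right) \frac{1}{-27786}}{15977} = \left(\frac{205}{3} + 3844\right) \frac{1}{32289} + \left(-40030\right) \left(- \frac{1}{27786}\right) \frac{1}{15977} = \frac{11737}{3} \cdot \frac{1}{32289} + \frac{20015}{13893} \cdot \frac{1}{15977} = \frac{11737}{96867} + \frac{20015}{221968461} = \frac{869060873254}{7167139637229}$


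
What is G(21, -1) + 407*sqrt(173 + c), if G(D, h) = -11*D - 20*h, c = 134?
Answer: -211 + 407*sqrt(307) ≈ 6920.2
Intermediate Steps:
G(D, h) = -20*h - 11*D
G(21, -1) + 407*sqrt(173 + c) = (-20*(-1) - 11*21) + 407*sqrt(173 + 134) = (20 - 231) + 407*sqrt(307) = -211 + 407*sqrt(307)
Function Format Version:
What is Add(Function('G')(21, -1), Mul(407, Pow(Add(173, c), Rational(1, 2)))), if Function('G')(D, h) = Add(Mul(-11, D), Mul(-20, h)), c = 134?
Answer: Add(-211, Mul(407, Pow(307, Rational(1, 2)))) ≈ 6920.2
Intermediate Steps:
Function('G')(D, h) = Add(Mul(-20, h), Mul(-11, D))
Add(Function('G')(21, -1), Mul(407, Pow(Add(173, c), Rational(1, 2)))) = Add(Add(Mul(-20, -1), Mul(-11, 21)), Mul(407, Pow(Add(173, 134), Rational(1, 2)))) = Add(Add(20, -231), Mul(407, Pow(307, Rational(1, 2)))) = Add(-211, Mul(407, Pow(307, Rational(1, 2))))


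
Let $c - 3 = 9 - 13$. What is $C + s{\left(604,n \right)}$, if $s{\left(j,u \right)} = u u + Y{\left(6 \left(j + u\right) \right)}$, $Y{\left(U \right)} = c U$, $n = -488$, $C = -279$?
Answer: $237169$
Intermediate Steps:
$c = -1$ ($c = 3 + \left(9 - 13\right) = 3 - 4 = -1$)
$Y{\left(U \right)} = - U$
$s{\left(j,u \right)} = u^{2} - 6 j - 6 u$ ($s{\left(j,u \right)} = u u - 6 \left(j + u\right) = u^{2} - \left(6 j + 6 u\right) = u^{2} - 6 j - 6 u$)
$C + s{\left(604,n \right)} = -279 - \left(696 - 238144\right) = -279 + \left(238144 - 3624 + 2928\right) = -279 + 237448 = 237169$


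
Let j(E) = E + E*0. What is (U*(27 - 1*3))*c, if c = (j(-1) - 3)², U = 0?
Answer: 0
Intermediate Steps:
j(E) = E (j(E) = E + 0 = E)
c = 16 (c = (-1 - 3)² = (-4)² = 16)
(U*(27 - 1*3))*c = (0*(27 - 1*3))*16 = (0*(27 - 3))*16 = (0*24)*16 = 0*16 = 0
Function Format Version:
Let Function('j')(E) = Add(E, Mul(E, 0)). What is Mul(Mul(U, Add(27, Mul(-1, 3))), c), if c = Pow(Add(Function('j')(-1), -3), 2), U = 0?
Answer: 0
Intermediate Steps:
Function('j')(E) = E (Function('j')(E) = Add(E, 0) = E)
c = 16 (c = Pow(Add(-1, -3), 2) = Pow(-4, 2) = 16)
Mul(Mul(U, Add(27, Mul(-1, 3))), c) = Mul(Mul(0, Add(27, Mul(-1, 3))), 16) = Mul(Mul(0, Add(27, -3)), 16) = Mul(Mul(0, 24), 16) = Mul(0, 16) = 0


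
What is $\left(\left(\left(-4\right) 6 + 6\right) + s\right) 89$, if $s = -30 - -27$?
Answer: $-1869$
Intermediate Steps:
$s = -3$ ($s = -30 + 27 = -3$)
$\left(\left(\left(-4\right) 6 + 6\right) + s\right) 89 = \left(\left(\left(-4\right) 6 + 6\right) - 3\right) 89 = \left(\left(-24 + 6\right) - 3\right) 89 = \left(-18 - 3\right) 89 = \left(-21\right) 89 = -1869$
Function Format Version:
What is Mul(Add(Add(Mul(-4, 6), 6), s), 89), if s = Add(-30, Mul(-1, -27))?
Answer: -1869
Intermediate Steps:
s = -3 (s = Add(-30, 27) = -3)
Mul(Add(Add(Mul(-4, 6), 6), s), 89) = Mul(Add(Add(Mul(-4, 6), 6), -3), 89) = Mul(Add(Add(-24, 6), -3), 89) = Mul(Add(-18, -3), 89) = Mul(-21, 89) = -1869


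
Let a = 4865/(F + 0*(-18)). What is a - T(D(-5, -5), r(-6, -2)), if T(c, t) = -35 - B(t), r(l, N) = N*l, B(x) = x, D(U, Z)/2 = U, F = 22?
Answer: 5899/22 ≈ 268.14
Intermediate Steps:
D(U, Z) = 2*U
a = 4865/22 (a = 4865/(22 + 0*(-18)) = 4865/(22 + 0) = 4865/22 ≈ 221.14)
T(c, t) = -35 - t
a - T(D(-5, -5), r(-6, -2)) = 4865/22 - (-35 - (-2)*(-6)) = 4865/22 - (-35 - 1*12) = 4865/22 - (-35 - 12) = 4865/22 - 1*(-47) = 4865/22 + 47 = 5899/22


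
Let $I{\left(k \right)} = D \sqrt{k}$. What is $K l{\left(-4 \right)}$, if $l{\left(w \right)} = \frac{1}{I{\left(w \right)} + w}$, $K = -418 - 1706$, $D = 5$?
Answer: $\frac{2124}{29} + \frac{5310 i}{29} \approx 73.241 + 183.1 i$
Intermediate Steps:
$I{\left(k \right)} = 5 \sqrt{k}$
$K = -2124$
$l{\left(w \right)} = \frac{1}{w + 5 \sqrt{w}}$ ($l{\left(w \right)} = \frac{1}{5 \sqrt{w} + w} = \frac{1}{w + 5 \sqrt{w}}$)
$K l{\left(-4 \right)} = - \frac{2124}{-4 + 5 \sqrt{-4}} = - \frac{2124}{-4 + 5 \cdot 2 i} = - \frac{2124}{-4 + 10 i} = - 2124 \frac{-4 - 10 i}{116} = - \frac{531 \left(-4 - 10 i\right)}{29}$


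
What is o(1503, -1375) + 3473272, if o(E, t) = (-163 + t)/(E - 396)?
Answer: 3844910566/1107 ≈ 3.4733e+6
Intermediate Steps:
o(E, t) = (-163 + t)/(-396 + E)
o(1503, -1375) + 3473272 = (-163 - 1375)/(-396 + 1503) + 3473272 = -1538/1107 + 3473272 = 3844910566/1107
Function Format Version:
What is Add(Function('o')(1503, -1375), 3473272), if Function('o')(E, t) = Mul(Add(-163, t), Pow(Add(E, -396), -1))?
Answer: Rational(3844910566, 1107) ≈ 3.4733e+6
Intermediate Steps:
Function('o')(E, t) = Mul(Pow(Add(-396, E), -1), Add(-163, t)) (Function('o')(E, t) = Mul(Add(-163, t), Pow(Add(-396, E), -1)) = Mul(Pow(Add(-396, E), -1), Add(-163, t)))
Add(Function('o')(1503, -1375), 3473272) = Add(Mul(Pow(Add(-396, 1503), -1), Add(-163, -1375)), 3473272) = Add(Mul(Pow(1107, -1), -1538), 3473272) = Add(Mul(Rational(1, 1107), -1538), 3473272) = Add(Rational(-1538, 1107), 3473272) = Rational(3844910566, 1107)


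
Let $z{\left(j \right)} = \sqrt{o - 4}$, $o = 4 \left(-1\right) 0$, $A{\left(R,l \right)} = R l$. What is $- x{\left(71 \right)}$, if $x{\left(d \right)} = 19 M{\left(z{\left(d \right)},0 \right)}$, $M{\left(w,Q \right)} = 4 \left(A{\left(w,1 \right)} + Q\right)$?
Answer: $- 152 i \approx - 152.0 i$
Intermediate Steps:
$o = 0$ ($o = \left(-4\right) 0 = 0$)
$z{\left(j \right)} = 2 i$ ($z{\left(j \right)} = \sqrt{0 - 4} = \sqrt{-4} = 2 i$)
$M{\left(w,Q \right)} = 4 Q + 4 w$ ($M{\left(w,Q \right)} = 4 \left(w 1 + Q\right) = 4 \left(w + Q\right) = 4 \left(Q + w\right) = 4 Q + 4 w$)
$x{\left(d \right)} = 152 i$ ($x{\left(d \right)} = 19 \left(4 \cdot 0 + 4 \cdot 2 i\right) = 19 \left(0 + 8 i\right) = 19 \cdot 8 i = 152 i$)
$- x{\left(71 \right)} = - 152 i$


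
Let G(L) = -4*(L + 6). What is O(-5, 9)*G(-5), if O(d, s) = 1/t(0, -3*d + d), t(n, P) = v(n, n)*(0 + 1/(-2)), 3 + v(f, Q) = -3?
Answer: -4/3 ≈ -1.3333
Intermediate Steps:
v(f, Q) = -6 (v(f, Q) = -3 - 3 = -6)
G(L) = -24 - 4*L (G(L) = -4*(6 + L) = -24 - 4*L)
t(n, P) = 3 (t(n, P) = -6*(0 + 1/(-2)) = -6*(0 - ½) = -6*(-½) = 3)
O(d, s) = ⅓ (O(d, s) = 1/3 = ⅓)
O(-5, 9)*G(-5) = (-24 - 4*(-5))/3 = (-24 + 20)/3 = (⅓)*(-4) = -4/3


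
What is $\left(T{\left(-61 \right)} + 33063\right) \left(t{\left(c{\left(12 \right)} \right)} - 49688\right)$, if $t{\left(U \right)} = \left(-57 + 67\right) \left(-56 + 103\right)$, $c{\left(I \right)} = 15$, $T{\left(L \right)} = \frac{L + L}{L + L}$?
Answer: $-1627343952$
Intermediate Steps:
$T{\left(L \right)} = 1$ ($T{\left(L \right)} = \frac{2 L}{2 L} = 2 L \frac{1}{2 L} = 1$)
$t{\left(U \right)} = 470$ ($t{\left(U \right)} = 10 \cdot 47 = 470$)
$\left(T{\left(-61 \right)} + 33063\right) \left(t{\left(c{\left(12 \right)} \right)} - 49688\right) = \left(1 + 33063\right) \left(470 - 49688\right) = 33064 \left(-49218\right) = -1627343952$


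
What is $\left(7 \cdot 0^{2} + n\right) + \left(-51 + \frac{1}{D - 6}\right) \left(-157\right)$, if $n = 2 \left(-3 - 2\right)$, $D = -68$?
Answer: $\frac{591935}{74} \approx 7999.1$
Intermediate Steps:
$n = -10$ ($n = 2 \left(-5\right) = -10$)
$\left(7 \cdot 0^{2} + n\right) + \left(-51 + \frac{1}{D - 6}\right) \left(-157\right) = \left(7 \cdot 0^{2} - 10\right) + \left(-51 + \frac{1}{-68 - 6}\right) \left(-157\right) = \left(7 \cdot 0 - 10\right) + \left(-51 + \frac{1}{-74}\right) \left(-157\right) = \left(0 - 10\right) + \left(-51 - \frac{1}{74}\right) \left(-157\right) = -10 - - \frac{592675}{74} = -10 + \frac{592675}{74} = \frac{591935}{74}$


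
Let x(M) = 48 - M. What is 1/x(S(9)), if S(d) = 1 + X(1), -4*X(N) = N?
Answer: 4/189 ≈ 0.021164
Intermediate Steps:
X(N) = -N/4
S(d) = 3/4 (S(d) = 1 - 1/4*1 = 1 - 1/4 = 3/4)
1/x(S(9)) = 1/(48 - 1*3/4) = 1/(48 - 3/4) = 1/(189/4) = 4/189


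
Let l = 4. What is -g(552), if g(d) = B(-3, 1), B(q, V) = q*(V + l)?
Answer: 15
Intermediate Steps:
B(q, V) = q*(4 + V) (B(q, V) = q*(V + 4) = q*(4 + V))
g(d) = -15 (g(d) = -3*(4 + 1) = -3*5 = -15)
-g(552) = -1*(-15) = 15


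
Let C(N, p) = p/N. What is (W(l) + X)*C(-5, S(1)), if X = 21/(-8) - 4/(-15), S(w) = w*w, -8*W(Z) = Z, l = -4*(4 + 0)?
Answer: 43/600 ≈ 0.071667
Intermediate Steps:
l = -16 (l = -4*4 = -16)
W(Z) = -Z/8
S(w) = w**2
X = -283/120 (X = 21*(-1/8) - 4*(-1/15) = -21/8 + 4/15 = -283/120 ≈ -2.3583)
(W(l) + X)*C(-5, S(1)) = (-1/8*(-16) - 283/120)*(1**2/(-5)) = (2 - 283/120)*(1*(-1/5)) = -43/120*(-1/5) = 43/600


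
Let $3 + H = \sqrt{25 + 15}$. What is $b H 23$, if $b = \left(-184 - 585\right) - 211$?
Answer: $67620 - 45080 \sqrt{10} \approx -74936.0$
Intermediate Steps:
$H = -3 + 2 \sqrt{10}$ ($H = -3 + \sqrt{25 + 15} = -3 + \sqrt{40} = -3 + 2 \sqrt{10} \approx 3.3246$)
$b = -980$ ($b = -769 - 211 = -980$)
$b H 23 = - 980 \left(-3 + 2 \sqrt{10}\right) 23 = - 980 \left(-69 + 46 \sqrt{10}\right) = 67620 - 45080 \sqrt{10}$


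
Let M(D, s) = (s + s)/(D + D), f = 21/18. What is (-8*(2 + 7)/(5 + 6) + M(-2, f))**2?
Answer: 885481/17424 ≈ 50.820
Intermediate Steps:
f = 7/6 (f = 21*(1/18) = 7/6 ≈ 1.1667)
M(D, s) = s/D (M(D, s) = (2*s)/((2*D)) = (2*s)*(1/(2*D)) = s/D)
(-8*(2 + 7)/(5 + 6) + M(-2, f))**2 = (-8*(2 + 7)/(5 + 6) + (7/6)/(-2))**2 = (-72/11 + (7/6)*(-1/2))**2 = (-72/11 - 7/12)**2 = (-941/132)**2 = 885481/17424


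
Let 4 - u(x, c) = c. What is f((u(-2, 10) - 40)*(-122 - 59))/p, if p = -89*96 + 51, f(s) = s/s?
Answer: -1/8493 ≈ -0.00011774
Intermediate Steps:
u(x, c) = 4 - c
f(s) = 1
p = -8493 (p = -8544 + 51 = -8493)
f((u(-2, 10) - 40)*(-122 - 59))/p = 1/(-8493) = 1*(-1/8493) = -1/8493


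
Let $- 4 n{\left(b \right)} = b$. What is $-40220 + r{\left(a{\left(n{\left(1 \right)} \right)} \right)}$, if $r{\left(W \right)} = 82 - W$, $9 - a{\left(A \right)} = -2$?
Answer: $-40149$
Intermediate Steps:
$n{\left(b \right)} = - \frac{b}{4}$
$a{\left(A \right)} = 11$ ($a{\left(A \right)} = 9 - -2 = 9 + 2 = 11$)
$-40220 + r{\left(a{\left(n{\left(1 \right)} \right)} \right)} = -40220 + \left(82 - 11\right) = -40220 + 71 = -40149$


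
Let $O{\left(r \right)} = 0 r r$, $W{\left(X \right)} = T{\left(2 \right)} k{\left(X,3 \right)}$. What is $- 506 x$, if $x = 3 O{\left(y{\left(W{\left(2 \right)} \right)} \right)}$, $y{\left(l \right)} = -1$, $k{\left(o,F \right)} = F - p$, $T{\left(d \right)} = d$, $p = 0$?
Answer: $0$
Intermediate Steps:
$k{\left(o,F \right)} = F$ ($k{\left(o,F \right)} = F - 0 = F + 0 = F$)
$W{\left(X \right)} = 6$ ($W{\left(X \right)} = 2 \cdot 3 = 6$)
$O{\left(r \right)} = 0$ ($O{\left(r \right)} = 0 r = 0$)
$x = 0$ ($x = 3 \cdot 0 = 0$)
$- 506 x = \left(-506\right) 0 = 0$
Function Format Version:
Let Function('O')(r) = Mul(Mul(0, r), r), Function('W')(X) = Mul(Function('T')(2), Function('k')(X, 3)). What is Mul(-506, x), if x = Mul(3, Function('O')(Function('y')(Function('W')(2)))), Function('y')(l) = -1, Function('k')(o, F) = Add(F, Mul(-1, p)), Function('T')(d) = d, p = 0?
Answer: 0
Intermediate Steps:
Function('k')(o, F) = F (Function('k')(o, F) = Add(F, Mul(-1, 0)) = Add(F, 0) = F)
Function('W')(X) = 6 (Function('W')(X) = Mul(2, 3) = 6)
Function('O')(r) = 0 (Function('O')(r) = Mul(0, r) = 0)
x = 0 (x = Mul(3, 0) = 0)
Mul(-506, x) = Mul(-506, 0) = 0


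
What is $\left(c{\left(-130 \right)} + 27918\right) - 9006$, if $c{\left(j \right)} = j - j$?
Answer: $18912$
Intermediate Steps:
$c{\left(j \right)} = 0$
$\left(c{\left(-130 \right)} + 27918\right) - 9006 = \left(0 + 27918\right) - 9006 = 27918 - 9006 = 18912$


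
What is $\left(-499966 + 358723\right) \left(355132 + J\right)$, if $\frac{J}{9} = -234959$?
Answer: $248516917257$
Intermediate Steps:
$J = -2114631$ ($J = 9 \left(-234959\right) = -2114631$)
$\left(-499966 + 358723\right) \left(355132 + J\right) = \left(-499966 + 358723\right) \left(355132 - 2114631\right) = \left(-141243\right) \left(-1759499\right) = 248516917257$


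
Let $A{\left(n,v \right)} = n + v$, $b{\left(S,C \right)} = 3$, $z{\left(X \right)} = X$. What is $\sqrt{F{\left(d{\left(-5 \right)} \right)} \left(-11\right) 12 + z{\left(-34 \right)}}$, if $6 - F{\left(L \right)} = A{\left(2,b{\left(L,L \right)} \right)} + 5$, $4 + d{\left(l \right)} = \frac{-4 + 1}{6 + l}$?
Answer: $\sqrt{494} \approx 22.226$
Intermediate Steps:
$d{\left(l \right)} = -4 - \frac{3}{6 + l}$ ($d{\left(l \right)} = -4 + \frac{-4 + 1}{6 + l} = -4 - \frac{3}{6 + l}$)
$F{\left(L \right)} = -4$ ($F{\left(L \right)} = 6 - \left(\left(2 + 3\right) + 5\right) = 6 - \left(5 + 5\right) = 6 - 10 = -4$)
$\sqrt{F{\left(d{\left(-5 \right)} \right)} \left(-11\right) 12 + z{\left(-34 \right)}} = \sqrt{\left(-4\right) \left(-11\right) 12 - 34} = \sqrt{44 \cdot 12 - 34} = \sqrt{528 - 34} = \sqrt{494}$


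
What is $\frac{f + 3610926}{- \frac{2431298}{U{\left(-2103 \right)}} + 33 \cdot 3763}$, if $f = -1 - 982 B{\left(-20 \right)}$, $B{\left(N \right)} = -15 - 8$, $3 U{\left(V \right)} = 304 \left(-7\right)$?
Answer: $\frac{3866055704}{135773403} \approx 28.474$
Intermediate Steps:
$U{\left(V \right)} = - \frac{2128}{3}$ ($U{\left(V \right)} = \frac{304 \left(-7\right)}{3} = \frac{1}{3} \left(-2128\right) = - \frac{2128}{3}$)
$B{\left(N \right)} = -23$ ($B{\left(N \right)} = -15 - 8 = -23$)
$f = 22585$ ($f = -1 - -22586 = -1 + 22586 = 22585$)
$\frac{f + 3610926}{- \frac{2431298}{U{\left(-2103 \right)}} + 33 \cdot 3763} = \frac{22585 + 3610926}{- \frac{2431298}{- \frac{2128}{3}} + 33 \cdot 3763} = \frac{3633511}{\left(-2431298\right) \left(- \frac{3}{2128}\right) + 124179} = \frac{3633511}{\frac{3646947}{1064} + 124179} = \frac{3633511}{\frac{135773403}{1064}} = 3633511 \cdot \frac{1064}{135773403} = \frac{3866055704}{135773403}$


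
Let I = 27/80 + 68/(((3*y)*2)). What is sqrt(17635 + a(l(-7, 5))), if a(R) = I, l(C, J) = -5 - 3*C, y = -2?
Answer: sqrt(63466815)/60 ≈ 132.78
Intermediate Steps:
I = -1279/240 (I = 27/80 + 68/(((3*(-2))*2)) = 27*(1/80) + 68/((-6*2)) = 27/80 + 68/(-12) = 27/80 + 68*(-1/12) = 27/80 - 17/3 = -1279/240 ≈ -5.3292)
a(R) = -1279/240
sqrt(17635 + a(l(-7, 5))) = sqrt(17635 - 1279/240) = sqrt(4231121/240) = sqrt(63466815)/60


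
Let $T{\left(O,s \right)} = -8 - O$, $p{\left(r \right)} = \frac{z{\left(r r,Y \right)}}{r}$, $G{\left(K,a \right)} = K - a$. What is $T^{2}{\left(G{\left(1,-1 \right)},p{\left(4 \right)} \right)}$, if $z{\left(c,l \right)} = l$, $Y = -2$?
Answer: $100$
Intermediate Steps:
$p{\left(r \right)} = - \frac{2}{r}$
$T^{2}{\left(G{\left(1,-1 \right)},p{\left(4 \right)} \right)} = \left(-8 - \left(1 - -1\right)\right)^{2} = \left(-8 - \left(1 + 1\right)\right)^{2} = \left(-8 - 2\right)^{2} = \left(-10\right)^{2} = 100$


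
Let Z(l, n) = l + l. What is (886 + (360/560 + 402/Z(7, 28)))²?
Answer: 164224225/196 ≈ 8.3788e+5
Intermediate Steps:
Z(l, n) = 2*l
(886 + (360/560 + 402/Z(7, 28)))² = (886 + (360/560 + 402/((2*7))))² = (886 + (360*(1/560) + 402/14))² = (886 + (9/14 + 402*(1/14)))² = (886 + (9/14 + 201/7))² = (886 + 411/14)² = (12815/14)² = 164224225/196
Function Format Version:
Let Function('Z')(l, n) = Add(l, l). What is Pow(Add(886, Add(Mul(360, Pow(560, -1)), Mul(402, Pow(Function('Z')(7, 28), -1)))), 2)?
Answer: Rational(164224225, 196) ≈ 8.3788e+5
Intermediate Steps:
Function('Z')(l, n) = Mul(2, l)
Pow(Add(886, Add(Mul(360, Pow(560, -1)), Mul(402, Pow(Function('Z')(7, 28), -1)))), 2) = Pow(Add(886, Add(Mul(360, Pow(560, -1)), Mul(402, Pow(Mul(2, 7), -1)))), 2) = Pow(Add(886, Add(Mul(360, Rational(1, 560)), Mul(402, Pow(14, -1)))), 2) = Pow(Add(886, Add(Rational(9, 14), Mul(402, Rational(1, 14)))), 2) = Pow(Add(886, Add(Rational(9, 14), Rational(201, 7))), 2) = Pow(Add(886, Rational(411, 14)), 2) = Pow(Rational(12815, 14), 2) = Rational(164224225, 196)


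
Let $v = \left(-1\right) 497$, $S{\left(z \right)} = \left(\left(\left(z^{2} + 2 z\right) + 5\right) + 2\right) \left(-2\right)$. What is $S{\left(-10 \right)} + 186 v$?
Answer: $-92616$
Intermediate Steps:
$S{\left(z \right)} = -14 - 4 z - 2 z^{2}$ ($S{\left(z \right)} = \left(\left(5 + z^{2} + 2 z\right) + 2\right) \left(-2\right) = \left(7 + z^{2} + 2 z\right) \left(-2\right) = -14 - 4 z - 2 z^{2}$)
$v = -497$
$S{\left(-10 \right)} + 186 v = \left(-14 - -40 - 2 \left(-10\right)^{2}\right) + 186 \left(-497\right) = \left(-14 + 40 - 200\right) - 92442 = -174 - 92442 = -92616$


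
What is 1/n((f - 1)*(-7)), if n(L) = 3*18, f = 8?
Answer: 1/54 ≈ 0.018519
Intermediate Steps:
n(L) = 54
1/n((f - 1)*(-7)) = 1/54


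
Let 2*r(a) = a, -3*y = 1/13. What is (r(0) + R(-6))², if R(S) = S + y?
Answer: 55225/1521 ≈ 36.308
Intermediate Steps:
y = -1/39 (y = -⅓/13 = -⅓*1/13 = -1/39 ≈ -0.025641)
R(S) = -1/39 + S (R(S) = S - 1/39 = -1/39 + S)
r(a) = a/2
(r(0) + R(-6))² = ((½)*0 + (-1/39 - 6))² = (0 - 235/39)² = (-235/39)² = 55225/1521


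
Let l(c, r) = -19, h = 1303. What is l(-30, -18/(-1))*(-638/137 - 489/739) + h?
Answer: 142150654/101243 ≈ 1404.1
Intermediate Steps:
l(-30, -18/(-1))*(-638/137 - 489/739) + h = -19*(-638/137 - 489/739) + 1303 = -19*(-538475/101243) + 1303 = 10231025/101243 + 1303 = 142150654/101243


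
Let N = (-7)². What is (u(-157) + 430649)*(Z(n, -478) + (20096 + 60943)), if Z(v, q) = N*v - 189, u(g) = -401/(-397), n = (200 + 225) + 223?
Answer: 19251344816508/397 ≈ 4.8492e+10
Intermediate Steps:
N = 49
n = 648 (n = 425 + 223 = 648)
u(g) = 401/397 (u(g) = -401*(-1/397) = 401/397)
Z(v, q) = -189 + 49*v (Z(v, q) = 49*v - 189 = -189 + 49*v)
(u(-157) + 430649)*(Z(n, -478) + (20096 + 60943)) = (401/397 + 430649)*((-189 + 49*648) + (20096 + 60943)) = 170968054*((-189 + 31752) + 81039)/397 = 170968054*(31563 + 81039)/397 = (170968054/397)*112602 = 19251344816508/397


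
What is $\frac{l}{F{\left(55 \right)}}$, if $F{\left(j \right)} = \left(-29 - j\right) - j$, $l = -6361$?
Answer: $\frac{6361}{139} \approx 45.763$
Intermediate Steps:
$F{\left(j \right)} = -29 - 2 j$
$\frac{l}{F{\left(55 \right)}} = - \frac{6361}{-29 - 110} = - \frac{6361}{-139} = \left(-6361\right) \left(- \frac{1}{139}\right) = \frac{6361}{139}$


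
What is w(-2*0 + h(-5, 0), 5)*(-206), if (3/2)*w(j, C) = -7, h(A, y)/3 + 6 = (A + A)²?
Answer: 2884/3 ≈ 961.33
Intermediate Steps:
h(A, y) = -18 + 12*A² (h(A, y) = -18 + 3*(A + A)² = -18 + 3*(2*A)² = -18 + 3*(4*A²) = -18 + 12*A²)
w(j, C) = -14/3 (w(j, C) = (⅔)*(-7) = -14/3)
w(-2*0 + h(-5, 0), 5)*(-206) = -14/3*(-206) = 2884/3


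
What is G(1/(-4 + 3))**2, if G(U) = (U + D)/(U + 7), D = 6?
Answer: 25/36 ≈ 0.69444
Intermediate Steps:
G(U) = (6 + U)/(7 + U) (G(U) = (U + 6)/(U + 7) = (6 + U)/(7 + U))
G(1/(-4 + 3))**2 = ((6 + 1/(-4 + 3))/(7 + 1/(-4 + 3)))**2 = ((6 + 1/(-1))/(7 + 1/(-1)))**2 = ((6 - 1)/(7 - 1))**2 = (5/6)**2 = 25/36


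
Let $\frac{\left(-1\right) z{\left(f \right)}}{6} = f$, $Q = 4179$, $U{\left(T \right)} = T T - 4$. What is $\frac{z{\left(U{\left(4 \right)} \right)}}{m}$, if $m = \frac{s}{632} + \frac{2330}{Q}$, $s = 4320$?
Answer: $- \frac{11885076}{1220365} \approx -9.739$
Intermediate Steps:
$U{\left(T \right)} = -4 + T^{2}$ ($U{\left(T \right)} = T^{2} - 4 = -4 + T^{2}$)
$m = \frac{2440730}{330141}$ ($m = \frac{4320}{632} + \frac{2330}{4179} = 4320 \cdot \frac{1}{632} + 2330 \cdot \frac{1}{4179} = \frac{540}{79} + \frac{2330}{4179} = \frac{2440730}{330141} \approx 7.393$)
$z{\left(f \right)} = - 6 f$
$\frac{z{\left(U{\left(4 \right)} \right)}}{m} = \frac{\left(-6\right) \left(-4 + 4^{2}\right)}{\frac{2440730}{330141}} = - 6 \left(-4 + 16\right) \frac{330141}{2440730} = \left(-6\right) 12 \cdot \frac{330141}{2440730} = \left(-72\right) \frac{330141}{2440730} = - \frac{11885076}{1220365}$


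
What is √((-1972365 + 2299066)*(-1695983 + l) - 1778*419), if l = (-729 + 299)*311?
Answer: I*√597769811795 ≈ 7.7316e+5*I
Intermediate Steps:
l = -133730 (l = -430*311 = -133730)
√((-1972365 + 2299066)*(-1695983 + l) - 1778*419) = √((-1972365 + 2299066)*(-1695983 - 133730) - 1778*419) = √(326701*(-1829713) - 744982) = √(-597769066813 - 744982) = √(-597769811795) = I*√597769811795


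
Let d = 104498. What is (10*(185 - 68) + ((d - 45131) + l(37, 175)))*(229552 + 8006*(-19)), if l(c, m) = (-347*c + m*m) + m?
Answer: 6078728124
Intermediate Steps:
l(c, m) = m + m² - 347*c (l(c, m) = (-347*c + m²) + m = (m² - 347*c) + m = m + m² - 347*c)
(10*(185 - 68) + ((d - 45131) + l(37, 175)))*(229552 + 8006*(-19)) = (10*(185 - 68) + ((104498 - 45131) + (175 + 175² - 347*37)))*(229552 + 8006*(-19)) = (10*117 + (59367 + (175 + 30625 - 12839)))*(229552 - 152114) = (1170 + (59367 + 17961))*77438 = (1170 + 77328)*77438 = 78498*77438 = 6078728124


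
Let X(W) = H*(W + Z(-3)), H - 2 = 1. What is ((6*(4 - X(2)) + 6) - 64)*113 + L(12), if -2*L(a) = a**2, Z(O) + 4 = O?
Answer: 6256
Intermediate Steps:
H = 3 (H = 2 + 1 = 3)
Z(O) = -4 + O
X(W) = -21 + 3*W (X(W) = 3*(W + (-4 - 3)) = 3*(W - 7) = 3*(-7 + W) = -21 + 3*W)
L(a) = -a**2/2
((6*(4 - X(2)) + 6) - 64)*113 + L(12) = ((6*(4 - (-21 + 3*2)) + 6) - 64)*113 - 1/2*12**2 = ((6*(4 - (-21 + 6)) + 6) - 64)*113 - 1/2*144 = ((6*(4 - 1*(-15)) + 6) - 64)*113 - 72 = ((6*(4 + 15) + 6) - 64)*113 - 72 = ((6*19 + 6) - 64)*113 - 72 = ((114 + 6) - 64)*113 - 72 = (120 - 64)*113 - 72 = 56*113 - 72 = 6328 - 72 = 6256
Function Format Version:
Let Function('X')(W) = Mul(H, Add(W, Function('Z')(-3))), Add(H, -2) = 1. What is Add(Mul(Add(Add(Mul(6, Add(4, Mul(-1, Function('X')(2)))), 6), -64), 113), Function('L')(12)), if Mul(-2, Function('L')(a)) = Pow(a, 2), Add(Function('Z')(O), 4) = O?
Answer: 6256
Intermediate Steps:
H = 3 (H = Add(2, 1) = 3)
Function('Z')(O) = Add(-4, O)
Function('X')(W) = Add(-21, Mul(3, W)) (Function('X')(W) = Mul(3, Add(W, Add(-4, -3))) = Mul(3, Add(W, -7)) = Mul(3, Add(-7, W)) = Add(-21, Mul(3, W)))
Function('L')(a) = Mul(Rational(-1, 2), Pow(a, 2))
Add(Mul(Add(Add(Mul(6, Add(4, Mul(-1, Function('X')(2)))), 6), -64), 113), Function('L')(12)) = Add(Mul(Add(Add(Mul(6, Add(4, Mul(-1, Add(-21, Mul(3, 2))))), 6), -64), 113), Mul(Rational(-1, 2), Pow(12, 2))) = Add(Mul(Add(Add(Mul(6, Add(4, Mul(-1, Add(-21, 6)))), 6), -64), 113), Mul(Rational(-1, 2), 144)) = Add(Mul(Add(Add(Mul(6, Add(4, Mul(-1, -15))), 6), -64), 113), -72) = Add(Mul(Add(Add(Mul(6, Add(4, 15)), 6), -64), 113), -72) = Add(Mul(Add(Add(Mul(6, 19), 6), -64), 113), -72) = Add(Mul(Add(Add(114, 6), -64), 113), -72) = Add(Mul(Add(120, -64), 113), -72) = Add(Mul(56, 113), -72) = Add(6328, -72) = 6256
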